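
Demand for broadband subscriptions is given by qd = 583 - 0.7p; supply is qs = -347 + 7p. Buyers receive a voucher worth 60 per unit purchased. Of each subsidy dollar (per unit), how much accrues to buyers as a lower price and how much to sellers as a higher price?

Pre-subsidy: 583 - 0.7p = -347 + 7p gives p* = 9300/77, q* = 5483/11.
With the rebate, buyers effectively pay pb = ps − 60, where ps is the price sellers receive.
Demand in terms of ps becomes qd = 583 − 0.7(ps − 60) = 625 - 0.7ps. Setting this equal to supply: 625 - 0.7ps = -347 + 7ps, so ps = 9720/77.
Buyers pay pb = 9720/77 − 60 = 5100/77; q' = -347 + 7·(9720/77) = 5903/11.
Buyers' price falls by p* − pb = 9300/77 − 5100/77 = 600/11; sellers' price rises by ps − p* = 9720/77 − 9300/77 = 60/11.

Buyers gain 600/11 per unit; sellers gain 60/11 per unit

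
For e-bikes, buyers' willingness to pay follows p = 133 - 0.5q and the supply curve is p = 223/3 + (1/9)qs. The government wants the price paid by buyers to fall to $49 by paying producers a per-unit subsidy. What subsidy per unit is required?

Required subsidy s = $44 per unit

At a buyer price of 49, quantity demanded is 266 − 2·49 = 168.
Sellers supply 168 only when they receive ps = 223/3 + (1/9)·168 = 93.
s = ps − pb = 93 − 49 = 44.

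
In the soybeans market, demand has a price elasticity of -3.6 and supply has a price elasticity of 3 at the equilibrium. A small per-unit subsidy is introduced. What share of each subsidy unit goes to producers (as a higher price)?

Producer share = 6/11

For a small subsidy around the equilibrium, the benefit split depends on the relative slopes, which at a point are proportional to the elasticities.
Buyer share = εs/(εs + |εd|) = 3/(3 + 3.6) = 5/11; seller share = |εd|/(εs + |εd|) = 6/11.
So producers capture 6/11 of the subsidy.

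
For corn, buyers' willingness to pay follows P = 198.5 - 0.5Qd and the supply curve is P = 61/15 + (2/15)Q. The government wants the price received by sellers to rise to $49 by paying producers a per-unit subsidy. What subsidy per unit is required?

At a seller price of 49, quantity supplied is -30.5 + 7.5·49 = 337.
Buyers absorb 337 only when they pay Pb = 198.5 − 0.5·337 = 30.
s = Ps − Pb = 49 − 30 = 19.

Required subsidy s = $19 per unit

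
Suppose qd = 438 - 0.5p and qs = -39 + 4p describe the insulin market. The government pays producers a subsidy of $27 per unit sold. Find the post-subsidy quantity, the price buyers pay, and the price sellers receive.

q' = 397; buyers pay $82; sellers receive $109

Pre-subsidy: 438 - 0.5p = -39 + 4p gives p* = 106, q* = 385.
With the subsidy, sellers receive ps = pb + 27 for each unit, where pb is the price buyers pay.
Supply in terms of pb becomes qs = -39 + 4(pb + 27) = 69 + 4pb. Setting this equal to demand: 438 - 0.5pb = 69 + 4pb, so pb = 82.
Sellers receive ps = 82 + 27 = 109; q' = 438 − 0.5·82 = 397.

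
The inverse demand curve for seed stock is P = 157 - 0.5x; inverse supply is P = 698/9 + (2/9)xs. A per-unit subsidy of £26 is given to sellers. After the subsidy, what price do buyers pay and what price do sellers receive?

Buyers pay £84; sellers receive £110

Pre-subsidy: 157 - 0.5x = 698/9 + (2/9)x gives x* = 110 and P* = 102.
With the subsidy, sellers receive Ps = Pb + 26 for each unit, where Pb is the price buyers pay.
On the curves, Pb = 157 - 0.5x and Ps = 698/9 + (2/9)x; the wedge Ps − Pb = 26 gives 698/9 + (2/9)x − (157 - 0.5x) = 26, so x' = 146.
Then Pb = 157 − 0.5·146 = 84 and Ps = 698/9 + (2/9)·146 = 110.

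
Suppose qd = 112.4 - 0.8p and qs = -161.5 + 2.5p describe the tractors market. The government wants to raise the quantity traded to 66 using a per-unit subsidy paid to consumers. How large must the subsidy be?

At q = 66, invert demand for the buyer price: pb = (112.4 − 66)/0.8 = 58; invert supply for the seller price: ps = (66 − (-161.5))/2.5 = 91.
The subsidy must fill the gap: s = ps − pb = 91 − 58 = 33.

Required subsidy s = 33 per unit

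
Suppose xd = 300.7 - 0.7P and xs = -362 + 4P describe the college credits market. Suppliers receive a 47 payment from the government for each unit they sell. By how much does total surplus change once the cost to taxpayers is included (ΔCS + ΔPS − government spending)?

Net change in total surplus = -658

Pre-subsidy: 300.7 - 0.7P = -362 + 4P gives P* = 141, x* = 202.
With the subsidy, sellers receive Ps = Pb + 47 for each unit, where Pb is the price buyers pay.
Supply in terms of Pb becomes xs = -362 + 4(Pb + 47) = -174 + 4Pb. Setting this equal to demand: 300.7 - 0.7Pb = -174 + 4Pb, so Pb = 101.
Sellers receive Ps = 101 + 47 = 148; x' = 300.7 − 0.7·101 = 230.
ΔCS = ½(202 + 230)(141 − 101) = 8640; ΔPS = ½(202 + 230)(148 − 141) = 1512.
Government spending = 47 × 230 = 10810.
Net change = 8640 + 1512 − 10810 = -658. The loss equals the DWL triangle ½·47·28.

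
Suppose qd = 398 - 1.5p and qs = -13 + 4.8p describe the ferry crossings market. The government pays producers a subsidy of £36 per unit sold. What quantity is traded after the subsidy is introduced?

Pre-subsidy: 398 - 1.5p = -13 + 4.8p gives p* = 1370/21, q* = 2101/7.
With the subsidy, sellers receive ps = pb + 36 for each unit, where pb is the price buyers pay.
Supply in terms of pb becomes qs = -13 + 4.8(pb + 36) = 159.8 + 4.8pb. Setting this equal to demand: 398 - 1.5pb = 159.8 + 4.8pb, so pb = 794/21.
Sellers receive ps = 794/21 + 36 = 1550/21; q' = 398 − 1.5·(794/21) = 2389/7.

q' = 2389/7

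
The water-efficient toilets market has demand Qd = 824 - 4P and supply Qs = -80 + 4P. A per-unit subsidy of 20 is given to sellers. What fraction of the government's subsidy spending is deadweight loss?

DWL / government spending = 5/103

Pre-subsidy: 824 - 4P = -80 + 4P gives P* = 113, Q* = 372.
With the subsidy, sellers receive Ps = Pb + 20 for each unit, where Pb is the price buyers pay.
Supply in terms of Pb becomes Qs = -80 + 4(Pb + 20) = 0 + 4Pb. Setting this equal to demand: 824 - 4Pb = 0 + 4Pb, so Pb = 103.
Sellers receive Ps = 103 + 20 = 123; Q' = 824 − 4·103 = 412.
ΔCS = ½(372 + 412)(113 − 103) = 3920; ΔPS = ½(372 + 412)(123 − 113) = 3920.
Government spending = 20 × 412 = 8240.
DWL = ½ × 20 × (412 − 372) = 400; fraction = 400 / 8240 = 5/103.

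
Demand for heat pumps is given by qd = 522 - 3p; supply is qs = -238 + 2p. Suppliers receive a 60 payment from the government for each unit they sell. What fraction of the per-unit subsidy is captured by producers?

Producer share = 0.6

Pre-subsidy: 522 - 3p = -238 + 2p gives p* = 152, q* = 66.
With the subsidy, sellers receive ps = pb + 60 for each unit, where pb is the price buyers pay.
Supply in terms of pb becomes qs = -238 + 2(pb + 60) = -118 + 2pb. Setting this equal to demand: 522 - 3pb = -118 + 2pb, so pb = 128.
Sellers receive ps = 128 + 60 = 188; q' = 522 − 3·128 = 138.
Buyers' price falls by p* − pb = 152 − 128 = 24; sellers' price rises by ps − p* = 188 − 152 = 36.
So producers capture 36/60 = 0.6 of each unit of subsidy.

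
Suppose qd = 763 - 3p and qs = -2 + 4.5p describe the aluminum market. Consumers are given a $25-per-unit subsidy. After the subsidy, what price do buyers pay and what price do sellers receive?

Pre-subsidy: 763 - 3p = -2 + 4.5p gives p* = 102, q* = 457.
With the rebate, buyers effectively pay pb = ps − 25, where ps is the price sellers receive.
Demand in terms of ps becomes qd = 763 − 3(ps − 25) = 838 - 3ps. Setting this equal to supply: 838 - 3ps = -2 + 4.5ps, so ps = 112.
Buyers pay pb = 112 − 25 = 87; q' = -2 + 4.5·112 = 502.

Buyers pay $87; sellers receive $112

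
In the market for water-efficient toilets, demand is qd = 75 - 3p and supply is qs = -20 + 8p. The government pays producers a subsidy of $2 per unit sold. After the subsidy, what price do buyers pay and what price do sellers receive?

Pre-subsidy: 75 - 3p = -20 + 8p gives p* = 95/11, q* = 540/11.
With the subsidy, sellers receive ps = pb + 2 for each unit, where pb is the price buyers pay.
Supply in terms of pb becomes qs = -20 + 8(pb + 2) = -4 + 8pb. Setting this equal to demand: 75 - 3pb = -4 + 8pb, so pb = 79/11.
Sellers receive ps = 79/11 + 2 = 101/11; q' = 75 − 3·(79/11) = 588/11.

Buyers pay 79/11; sellers receive 101/11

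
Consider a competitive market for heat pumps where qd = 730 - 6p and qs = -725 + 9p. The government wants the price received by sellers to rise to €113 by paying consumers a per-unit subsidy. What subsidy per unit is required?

Required subsidy s = €40 per unit

At a seller price of 113, quantity supplied is -725 + 9·113 = 292.
Buyers absorb 292 only when they pay pb with 730 − 6·pb = 292, i.e. pb = 73.
s = ps − pb = 113 − 73 = 40.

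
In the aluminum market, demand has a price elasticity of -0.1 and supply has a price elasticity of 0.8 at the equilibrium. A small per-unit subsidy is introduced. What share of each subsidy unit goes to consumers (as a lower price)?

For a small subsidy around the equilibrium, the benefit split depends on the relative slopes, which at a point are proportional to the elasticities.
Buyer share = εs/(εs + |εd|) = 0.8/(0.8 + 0.1) = 8/9; seller share = |εd|/(εs + |εd|) = 1/9.

Consumer share = 8/9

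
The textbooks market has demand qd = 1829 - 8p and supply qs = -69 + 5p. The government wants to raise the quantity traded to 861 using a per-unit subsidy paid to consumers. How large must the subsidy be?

At q = 861, invert demand for the buyer price: pb = (1829 − 861)/8 = 121; invert supply for the seller price: ps = (861 − (-69))/5 = 186.
The subsidy must fill the gap: s = ps − pb = 186 − 121 = 65.

Required subsidy s = 65 per unit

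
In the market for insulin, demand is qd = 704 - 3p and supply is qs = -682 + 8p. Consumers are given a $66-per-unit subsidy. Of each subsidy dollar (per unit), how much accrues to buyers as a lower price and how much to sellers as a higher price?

Buyers gain $48 per unit; sellers gain $18 per unit

Pre-subsidy: 704 - 3p = -682 + 8p gives p* = 126, q* = 326.
With the rebate, buyers effectively pay pb = ps − 66, where ps is the price sellers receive.
Demand in terms of ps becomes qd = 704 − 3(ps − 66) = 902 - 3ps. Setting this equal to supply: 902 - 3ps = -682 + 8ps, so ps = 144.
Buyers pay pb = 144 − 66 = 78; q' = -682 + 8·144 = 470.
Buyers' price falls by p* − pb = 126 − 78 = 48; sellers' price rises by ps − p* = 144 − 126 = 18.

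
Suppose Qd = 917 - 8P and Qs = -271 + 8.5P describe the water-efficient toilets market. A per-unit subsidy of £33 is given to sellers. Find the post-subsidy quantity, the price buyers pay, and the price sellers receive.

Q' = 477; buyers pay £55; sellers receive £88

Pre-subsidy: 917 - 8P = -271 + 8.5P gives P* = 72, Q* = 341.
With the subsidy, sellers receive Ps = Pb + 33 for each unit, where Pb is the price buyers pay.
Supply in terms of Pb becomes Qs = -271 + 8.5(Pb + 33) = 9.5 + 8.5Pb. Setting this equal to demand: 917 - 8Pb = 9.5 + 8.5Pb, so Pb = 55.
Sellers receive Ps = 55 + 33 = 88; Q' = 917 − 8·55 = 477.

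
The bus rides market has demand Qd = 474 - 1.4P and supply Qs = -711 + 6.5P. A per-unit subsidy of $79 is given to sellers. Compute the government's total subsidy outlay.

Government cost = $28045

Pre-subsidy: 474 - 1.4P = -711 + 6.5P gives P* = 150, Q* = 264.
With the subsidy, sellers receive Ps = Pb + 79 for each unit, where Pb is the price buyers pay.
Supply in terms of Pb becomes Qs = -711 + 6.5(Pb + 79) = -197.5 + 6.5Pb. Setting this equal to demand: 474 - 1.4Pb = -197.5 + 6.5Pb, so Pb = 85.
Sellers receive Ps = 85 + 79 = 164; Q' = 474 − 1.4·85 = 355.
Government outlay = subsidy × quantity = 79 × 355 = 28045.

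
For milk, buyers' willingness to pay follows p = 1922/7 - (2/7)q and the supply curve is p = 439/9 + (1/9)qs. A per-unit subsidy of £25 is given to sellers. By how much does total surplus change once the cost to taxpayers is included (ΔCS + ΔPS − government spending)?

Net change in total surplus = -£787.5

Pre-subsidy: 1922/7 - (2/7)q = 439/9 + (1/9)q gives q* = 569 and p* = 112.
With the subsidy, sellers receive ps = pb + 25 for each unit, where pb is the price buyers pay.
On the curves, pb = 1922/7 - (2/7)q and ps = 439/9 + (1/9)q; the wedge ps − pb = 25 gives 439/9 + (1/9)q − (1922/7 - (2/7)q) = 25, so q' = 632.
Then pb = 1922/7 − (2/7)·632 = 94 and ps = 439/9 + (1/9)·632 = 119.
ΔCS = ½(569 + 632)(112 − 94) = 10809; ΔPS = ½(569 + 632)(119 − 112) = 4203.5.
Government spending = 25 × 632 = 15800.
Net change = 10809 + 4203.5 − 15800 = -787.5. The loss equals the DWL triangle ½·25·63.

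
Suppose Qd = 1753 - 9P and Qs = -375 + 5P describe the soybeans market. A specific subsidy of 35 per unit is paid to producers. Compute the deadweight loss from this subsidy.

Pre-subsidy: 1753 - 9P = -375 + 5P gives P* = 152, Q* = 385.
With the subsidy, sellers receive Ps = Pb + 35 for each unit, where Pb is the price buyers pay.
Supply in terms of Pb becomes Qs = -375 + 5(Pb + 35) = -200 + 5Pb. Setting this equal to demand: 1753 - 9Pb = -200 + 5Pb, so Pb = 139.5.
Sellers receive Ps = 139.5 + 35 = 174.5; Q' = 1753 − 9·139.5 = 497.5.
The subsidy expands output by 497.5 − 385 = 112.5 past the efficient level; on those units the gap between marginal cost and willingness to pay runs from 0 up to 35.
DWL = ½ × 35 × 112.5 = 1968.75.

Deadweight loss = 1968.75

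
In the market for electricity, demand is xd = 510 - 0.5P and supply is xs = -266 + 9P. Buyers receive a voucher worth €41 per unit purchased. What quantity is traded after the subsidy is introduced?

x' = 9283/19

Pre-subsidy: 510 - 0.5P = -266 + 9P gives P* = 1552/19, x* = 8914/19.
With the rebate, buyers effectively pay Pb = Ps − 41, where Ps is the price sellers receive.
Demand in terms of Ps becomes xd = 510 − 0.5(Ps − 41) = 530.5 - 0.5Ps. Setting this equal to supply: 530.5 - 0.5Ps = -266 + 9Ps, so Ps = 1593/19.
Buyers pay Pb = 1593/19 − 41 = 814/19; x' = -266 + 9·(1593/19) = 9283/19.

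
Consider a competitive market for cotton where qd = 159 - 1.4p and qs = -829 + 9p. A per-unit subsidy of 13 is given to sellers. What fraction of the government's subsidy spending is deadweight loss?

DWL / government spending = 63/334

Pre-subsidy: 159 - 1.4p = -829 + 9p gives p* = 95, q* = 26.
With the subsidy, sellers receive ps = pb + 13 for each unit, where pb is the price buyers pay.
Supply in terms of pb becomes qs = -829 + 9(pb + 13) = -712 + 9pb. Setting this equal to demand: 159 - 1.4pb = -712 + 9pb, so pb = 83.75.
Sellers receive ps = 83.75 + 13 = 96.75; q' = 159 − 1.4·83.75 = 41.75.
ΔCS = ½(26 + 41.75)(95 − 83.75) = 381.09375; ΔPS = ½(26 + 41.75)(96.75 − 95) = 59.28125.
Government spending = 13 × 41.75 = 542.75.
DWL = ½ × 13 × (41.75 − 26) = 102.375; fraction = 102.375 / 542.75 = 63/334.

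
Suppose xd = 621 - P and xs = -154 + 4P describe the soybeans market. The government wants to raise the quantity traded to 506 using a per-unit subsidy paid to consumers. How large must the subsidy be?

At x = 506, invert demand for the buyer price: Pb = (621 − 506)/1 = 115; invert supply for the seller price: Ps = (506 − (-154))/4 = 165.
The subsidy must fill the gap: s = Ps − Pb = 165 − 115 = 50.

Required subsidy s = 50 per unit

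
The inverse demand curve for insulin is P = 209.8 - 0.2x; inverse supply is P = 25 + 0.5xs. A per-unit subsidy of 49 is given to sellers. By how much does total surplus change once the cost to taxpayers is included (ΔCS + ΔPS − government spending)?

Pre-subsidy: 209.8 - 0.2x = 25 + 0.5x gives x* = 264 and P* = 157.
With the subsidy, sellers receive Ps = Pb + 49 for each unit, where Pb is the price buyers pay.
On the curves, Pb = 209.8 - 0.2x and Ps = 25 + 0.5x; the wedge Ps − Pb = 49 gives 25 + 0.5x − (209.8 - 0.2x) = 49, so x' = 334.
Then Pb = 209.8 − 0.2·334 = 143 and Ps = 25 + 0.5·334 = 192.
ΔCS = ½(264 + 334)(157 − 143) = 4186; ΔPS = ½(264 + 334)(192 − 157) = 10465.
Government spending = 49 × 334 = 16366.
Net change = 4186 + 10465 − 16366 = -1715. The loss equals the DWL triangle ½·49·70.

Net change in total surplus = -1715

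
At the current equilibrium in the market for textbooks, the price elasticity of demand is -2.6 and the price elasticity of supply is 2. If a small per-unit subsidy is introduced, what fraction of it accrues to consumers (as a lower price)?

Consumer share = 10/23

For a small subsidy around the equilibrium, the benefit split depends on the relative slopes, which at a point are proportional to the elasticities.
Buyer share = εs/(εs + |εd|) = 2/(2 + 2.6) = 10/23; seller share = |εd|/(εs + |εd|) = 13/23.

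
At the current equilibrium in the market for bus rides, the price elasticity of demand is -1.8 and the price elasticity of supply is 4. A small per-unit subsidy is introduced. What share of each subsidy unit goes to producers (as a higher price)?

Producer share = 9/29

For a small subsidy around the equilibrium, the benefit split depends on the relative slopes, which at a point are proportional to the elasticities.
Buyer share = εs/(εs + |εd|) = 4/(4 + 1.8) = 20/29; seller share = |εd|/(εs + |εd|) = 9/29.
So producers capture 9/29 of the subsidy.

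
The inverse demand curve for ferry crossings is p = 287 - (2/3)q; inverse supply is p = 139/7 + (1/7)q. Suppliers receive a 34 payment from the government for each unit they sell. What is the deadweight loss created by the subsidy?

Pre-subsidy: 287 - (2/3)q = 139/7 + (1/7)q gives q* = 330 and p* = 67.
With the subsidy, sellers receive ps = pb + 34 for each unit, where pb is the price buyers pay.
On the curves, pb = 287 - (2/3)q and ps = 139/7 + (1/7)q; the wedge ps − pb = 34 gives 139/7 + (1/7)q − (287 - (2/3)q) = 34, so q' = 372.
Then pb = 287 − (2/3)·372 = 39 and ps = 139/7 + (1/7)·372 = 73.
The subsidy expands output by 372 − 330 = 42 past the efficient level; on those units the gap between marginal cost and willingness to pay runs from 0 up to 34.
DWL = ½ × 34 × 42 = 714.

Deadweight loss = 714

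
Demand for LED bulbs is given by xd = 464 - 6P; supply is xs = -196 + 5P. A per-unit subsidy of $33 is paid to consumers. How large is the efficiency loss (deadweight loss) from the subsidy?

Deadweight loss = $1485

Pre-subsidy: 464 - 6P = -196 + 5P gives P* = 60, x* = 104.
With the rebate, buyers effectively pay Pb = Ps − 33, where Ps is the price sellers receive.
Demand in terms of Ps becomes xd = 464 − 6(Ps − 33) = 662 - 6Ps. Setting this equal to supply: 662 - 6Ps = -196 + 5Ps, so Ps = 78.
Buyers pay Pb = 78 − 33 = 45; x' = -196 + 5·78 = 194.
The subsidy expands output by 194 − 104 = 90 past the efficient level; on those units the gap between marginal cost and willingness to pay runs from 0 up to 33.
DWL = ½ × 33 × 90 = 1485.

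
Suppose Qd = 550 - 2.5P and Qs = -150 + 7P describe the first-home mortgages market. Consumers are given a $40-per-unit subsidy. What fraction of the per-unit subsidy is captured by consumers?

Pre-subsidy: 550 - 2.5P = -150 + 7P gives P* = 1400/19, Q* = 6950/19.
With the rebate, buyers effectively pay Pb = Ps − 40, where Ps is the price sellers receive.
Demand in terms of Ps becomes Qd = 550 − 2.5(Ps − 40) = 650 - 2.5Ps. Setting this equal to supply: 650 - 2.5Ps = -150 + 7Ps, so Ps = 1600/19.
Buyers pay Pb = 1600/19 − 40 = 840/19; Q' = -150 + 7·(1600/19) = 8350/19.
Buyers' price falls by P* − Pb = 1400/19 − 840/19 = 560/19; sellers' price rises by Ps − P* = 1600/19 − 1400/19 = 200/19.
So consumers capture (560/19)/40 = 14/19 of each unit of subsidy.

Consumer share = 14/19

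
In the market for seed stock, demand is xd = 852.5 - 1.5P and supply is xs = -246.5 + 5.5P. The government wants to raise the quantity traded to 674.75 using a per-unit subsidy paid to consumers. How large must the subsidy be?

At x = 674.75, invert demand for the buyer price: Pb = (852.5 − 674.75)/1.5 = 118.5; invert supply for the seller price: Ps = (674.75 − (-246.5))/5.5 = 167.5.
The subsidy must fill the gap: s = Ps − Pb = 167.5 − 118.5 = 49.

Required subsidy s = 49 per unit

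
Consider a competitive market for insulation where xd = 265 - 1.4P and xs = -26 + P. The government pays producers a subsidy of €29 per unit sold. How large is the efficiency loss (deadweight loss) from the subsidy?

Pre-subsidy: 265 - 1.4P = -26 + P gives P* = 121.25, x* = 95.25.
With the subsidy, sellers receive Ps = Pb + 29 for each unit, where Pb is the price buyers pay.
Supply in terms of Pb becomes xs = -26 + 1(Pb + 29) = 3 + Pb. Setting this equal to demand: 265 - 1.4Pb = 3 + Pb, so Pb = 655/6.
Sellers receive Ps = 655/6 + 29 = 829/6; x' = 265 − 1.4·(655/6) = 673/6.
The subsidy expands output by 673/6 − 95.25 = 203/12 past the efficient level; on those units the gap between marginal cost and willingness to pay runs from 0 up to 29.
DWL = ½ × 29 × 203/12 = 5887/24.

Deadweight loss = 5887/24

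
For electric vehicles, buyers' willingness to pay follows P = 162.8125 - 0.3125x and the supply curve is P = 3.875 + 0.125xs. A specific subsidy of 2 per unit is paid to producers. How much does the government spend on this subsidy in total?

Pre-subsidy: 162.8125 - 0.3125x = 3.875 + 0.125x gives x* = 2543/7 and P* = 345/7.
With the subsidy, sellers receive Ps = Pb + 2 for each unit, where Pb is the price buyers pay.
On the curves, Pb = 162.8125 - 0.3125x and Ps = 3.875 + 0.125x; the wedge Ps − Pb = 2 gives 3.875 + 0.125x − (162.8125 - 0.3125x) = 2, so x' = 2575/7.
Then Pb = 162.8125 − 0.3125·(2575/7) = 335/7 and Ps = 3.875 + 0.125·(2575/7) = 349/7.
Government outlay = subsidy × quantity = 2 × 2575/7 = 5150/7.

Government cost = 5150/7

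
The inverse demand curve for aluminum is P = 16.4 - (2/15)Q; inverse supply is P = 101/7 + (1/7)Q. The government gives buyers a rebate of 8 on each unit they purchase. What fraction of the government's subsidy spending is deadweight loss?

DWL / government spending = 140/349

Pre-subsidy: 16.4 - (2/15)Q = 101/7 + (1/7)Q gives Q* = 207/29 and P* = 448/29.
With the rebate, buyers effectively pay Pb = Ps − 8, where Ps is the price sellers receive.
On the curves, Pb = 16.4 - (2/15)Q and Ps = 101/7 + (1/7)Q; the wedge Ps − Pb = 8 gives 101/7 + (1/7)Q − (16.4 - (2/15)Q) = 8, so Q' = 1047/29.
Then Pb = 16.4 − (2/15)·(1047/29) = 336/29 and Ps = 101/7 + (1/7)·(1047/29) = 568/29.
ΔCS = ½(207/29 + 1047/29)(448/29 − 336/29) = 70224/841; ΔPS = ½(207/29 + 1047/29)(568/29 − 448/29) = 75240/841.
Government spending = 8 × 1047/29 = 8376/29.
DWL = ½ × 8 × (1047/29 − 207/29) = 3360/29; fraction = (3360/29) / (8376/29) = 140/349.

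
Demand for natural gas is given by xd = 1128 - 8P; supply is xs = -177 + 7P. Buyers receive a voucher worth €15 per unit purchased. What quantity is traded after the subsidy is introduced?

x' = 488

Pre-subsidy: 1128 - 8P = -177 + 7P gives P* = 87, x* = 432.
With the rebate, buyers effectively pay Pb = Ps − 15, where Ps is the price sellers receive.
Demand in terms of Ps becomes xd = 1128 − 8(Ps − 15) = 1248 - 8Ps. Setting this equal to supply: 1248 - 8Ps = -177 + 7Ps, so Ps = 95.
Buyers pay Pb = 95 − 15 = 80; x' = -177 + 7·95 = 488.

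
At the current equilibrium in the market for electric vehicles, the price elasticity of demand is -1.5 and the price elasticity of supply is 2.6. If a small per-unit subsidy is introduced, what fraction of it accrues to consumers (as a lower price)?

Consumer share = 26/41

For a small subsidy around the equilibrium, the benefit split depends on the relative slopes, which at a point are proportional to the elasticities.
Buyer share = εs/(εs + |εd|) = 2.6/(2.6 + 1.5) = 26/41; seller share = |εd|/(εs + |εd|) = 15/41.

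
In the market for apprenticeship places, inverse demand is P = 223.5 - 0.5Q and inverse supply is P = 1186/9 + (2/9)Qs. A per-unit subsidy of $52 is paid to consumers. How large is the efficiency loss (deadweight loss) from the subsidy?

Pre-subsidy: 223.5 - 0.5Q = 1186/9 + (2/9)Q gives Q* = 127 and P* = 160.
With the rebate, buyers effectively pay Pb = Ps − 52, where Ps is the price sellers receive.
On the curves, Pb = 223.5 - 0.5Q and Ps = 1186/9 + (2/9)Q; the wedge Ps − Pb = 52 gives 1186/9 + (2/9)Q − (223.5 - 0.5Q) = 52, so Q' = 199.
Then Pb = 223.5 − 0.5·199 = 124 and Ps = 1186/9 + (2/9)·199 = 176.
The subsidy expands output by 199 − 127 = 72 past the efficient level; on those units the gap between marginal cost and willingness to pay runs from 0 up to 52.
DWL = ½ × 52 × 72 = 1872.

Deadweight loss = $1872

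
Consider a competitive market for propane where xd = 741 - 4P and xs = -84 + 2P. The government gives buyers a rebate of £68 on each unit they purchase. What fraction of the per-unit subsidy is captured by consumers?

Pre-subsidy: 741 - 4P = -84 + 2P gives P* = 137.5, x* = 191.
With the rebate, buyers effectively pay Pb = Ps − 68, where Ps is the price sellers receive.
Demand in terms of Ps becomes xd = 741 − 4(Ps − 68) = 1013 - 4Ps. Setting this equal to supply: 1013 - 4Ps = -84 + 2Ps, so Ps = 1097/6.
Buyers pay Pb = 1097/6 − 68 = 689/6; x' = -84 + 2·(1097/6) = 845/3.
Buyers' price falls by P* − Pb = 137.5 − 689/6 = 68/3; sellers' price rises by Ps − P* = 1097/6 − 137.5 = 136/3.
So consumers capture (68/3)/68 = 1/3 of each unit of subsidy.

Consumer share = 1/3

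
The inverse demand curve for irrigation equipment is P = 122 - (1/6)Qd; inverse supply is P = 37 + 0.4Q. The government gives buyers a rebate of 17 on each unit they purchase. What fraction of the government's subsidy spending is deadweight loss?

Pre-subsidy: 122 - (1/6)Q = 37 + 0.4Q gives Q* = 150 and P* = 97.
With the rebate, buyers effectively pay Pb = Ps − 17, where Ps is the price sellers receive.
On the curves, Pb = 122 - (1/6)Q and Ps = 37 + 0.4Q; the wedge Ps − Pb = 17 gives 37 + 0.4Q − (122 - (1/6)Q) = 17, so Q' = 180.
Then Pb = 122 − (1/6)·180 = 92 and Ps = 37 + 0.4·180 = 109.
ΔCS = ½(150 + 180)(97 − 92) = 825; ΔPS = ½(150 + 180)(109 − 97) = 1980.
Government spending = 17 × 180 = 3060.
DWL = ½ × 17 × (180 − 150) = 255; fraction = 255 / 3060 = 1/12.

DWL / government spending = 1/12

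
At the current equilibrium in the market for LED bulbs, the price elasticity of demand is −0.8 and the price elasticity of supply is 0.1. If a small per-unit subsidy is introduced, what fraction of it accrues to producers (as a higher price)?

For a small subsidy around the equilibrium, the benefit split depends on the relative slopes, which at a point are proportional to the elasticities.
Buyer share = εs/(εs + |εd|) = 0.1/(0.1 + 0.8) = 1/9; seller share = |εd|/(εs + |εd|) = 8/9.
So producers capture 8/9 of the subsidy.

Producer share = 8/9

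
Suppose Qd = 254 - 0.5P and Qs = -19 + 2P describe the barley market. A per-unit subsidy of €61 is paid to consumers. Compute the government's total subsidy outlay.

Pre-subsidy: 254 - 0.5P = -19 + 2P gives P* = 109.2, Q* = 199.4.
With the rebate, buyers effectively pay Pb = Ps − 61, where Ps is the price sellers receive.
Demand in terms of Ps becomes Qd = 254 − 0.5(Ps − 61) = 284.5 - 0.5Ps. Setting this equal to supply: 284.5 - 0.5Ps = -19 + 2Ps, so Ps = 121.4.
Buyers pay Pb = 121.4 − 61 = 60.4; Q' = -19 + 2·121.4 = 223.8.
Government outlay = subsidy × quantity = 61 × 223.8 = 13651.8.

Government cost = €13651.8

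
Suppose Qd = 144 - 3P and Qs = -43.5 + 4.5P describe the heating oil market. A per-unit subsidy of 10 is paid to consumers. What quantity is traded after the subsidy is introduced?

Q' = 87

Pre-subsidy: 144 - 3P = -43.5 + 4.5P gives P* = 25, Q* = 69.
With the rebate, buyers effectively pay Pb = Ps − 10, where Ps is the price sellers receive.
Demand in terms of Ps becomes Qd = 144 − 3(Ps − 10) = 174 - 3Ps. Setting this equal to supply: 174 - 3Ps = -43.5 + 4.5Ps, so Ps = 29.
Buyers pay Pb = 29 − 10 = 19; Q' = -43.5 + 4.5·29 = 87.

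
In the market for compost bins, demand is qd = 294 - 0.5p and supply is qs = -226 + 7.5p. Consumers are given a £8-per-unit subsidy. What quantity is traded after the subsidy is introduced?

q' = 265.25

Pre-subsidy: 294 - 0.5p = -226 + 7.5p gives p* = 65, q* = 261.5.
With the rebate, buyers effectively pay pb = ps − 8, where ps is the price sellers receive.
Demand in terms of ps becomes qd = 294 − 0.5(ps − 8) = 298 - 0.5ps. Setting this equal to supply: 298 - 0.5ps = -226 + 7.5ps, so ps = 65.5.
Buyers pay pb = 65.5 − 8 = 57.5; q' = -226 + 7.5·65.5 = 265.25.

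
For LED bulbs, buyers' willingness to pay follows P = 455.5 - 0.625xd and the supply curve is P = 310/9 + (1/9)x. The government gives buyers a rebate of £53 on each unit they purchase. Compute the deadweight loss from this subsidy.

Deadweight loss = £1908

Pre-subsidy: 455.5 - 0.625x = 310/9 + (1/9)x gives x* = 572 and P* = 98.
With the rebate, buyers effectively pay Pb = Ps − 53, where Ps is the price sellers receive.
On the curves, Pb = 455.5 - 0.625x and Ps = 310/9 + (1/9)x; the wedge Ps − Pb = 53 gives 310/9 + (1/9)x − (455.5 - 0.625x) = 53, so x' = 644.
Then Pb = 455.5 − 0.625·644 = 53 and Ps = 310/9 + (1/9)·644 = 106.
The subsidy expands output by 644 − 572 = 72 past the efficient level; on those units the gap between marginal cost and willingness to pay runs from 0 up to 53.
DWL = ½ × 53 × 72 = 1908.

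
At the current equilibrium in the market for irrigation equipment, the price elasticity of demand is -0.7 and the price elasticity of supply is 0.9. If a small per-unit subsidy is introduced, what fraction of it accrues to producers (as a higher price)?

For a small subsidy around the equilibrium, the benefit split depends on the relative slopes, which at a point are proportional to the elasticities.
Buyer share = εs/(εs + |εd|) = 0.9/(0.9 + 0.7) = 0.5625; seller share = |εd|/(εs + |εd|) = 0.4375.
So producers capture 0.4375 of the subsidy.

Producer share = 0.4375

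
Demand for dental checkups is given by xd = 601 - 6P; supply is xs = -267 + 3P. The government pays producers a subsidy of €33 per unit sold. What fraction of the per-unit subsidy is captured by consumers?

Consumer share = 1/3

Pre-subsidy: 601 - 6P = -267 + 3P gives P* = 868/9, x* = 67/3.
With the subsidy, sellers receive Ps = Pb + 33 for each unit, where Pb is the price buyers pay.
Supply in terms of Pb becomes xs = -267 + 3(Pb + 33) = -168 + 3Pb. Setting this equal to demand: 601 - 6Pb = -168 + 3Pb, so Pb = 769/9.
Sellers receive Ps = 769/9 + 33 = 1066/9; x' = 601 − 6·(769/9) = 265/3.
Buyers' price falls by P* − Pb = 868/9 − 769/9 = 11; sellers' price rises by Ps − P* = 1066/9 − 868/9 = 22.
So consumers capture 11/33 = 1/3 of each unit of subsidy.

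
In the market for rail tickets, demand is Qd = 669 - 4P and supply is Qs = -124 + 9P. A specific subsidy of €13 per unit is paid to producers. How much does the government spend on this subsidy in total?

Government cost = €5993

Pre-subsidy: 669 - 4P = -124 + 9P gives P* = 61, Q* = 425.
With the subsidy, sellers receive Ps = Pb + 13 for each unit, where Pb is the price buyers pay.
Supply in terms of Pb becomes Qs = -124 + 9(Pb + 13) = -7 + 9Pb. Setting this equal to demand: 669 - 4Pb = -7 + 9Pb, so Pb = 52.
Sellers receive Ps = 52 + 13 = 65; Q' = 669 − 4·52 = 461.
Government outlay = subsidy × quantity = 13 × 461 = 5993.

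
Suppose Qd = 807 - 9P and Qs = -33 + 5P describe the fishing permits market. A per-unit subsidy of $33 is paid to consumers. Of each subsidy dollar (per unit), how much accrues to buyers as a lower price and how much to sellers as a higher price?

Buyers gain 165/14 per unit; sellers gain 297/14 per unit

Pre-subsidy: 807 - 9P = -33 + 5P gives P* = 60, Q* = 267.
With the rebate, buyers effectively pay Pb = Ps − 33, where Ps is the price sellers receive.
Demand in terms of Ps becomes Qd = 807 − 9(Ps − 33) = 1104 - 9Ps. Setting this equal to supply: 1104 - 9Ps = -33 + 5Ps, so Ps = 1137/14.
Buyers pay Pb = 1137/14 − 33 = 675/14; Q' = -33 + 5·(1137/14) = 5223/14.
Buyers' price falls by P* − Pb = 60 − 675/14 = 165/14; sellers' price rises by Ps − P* = 1137/14 − 60 = 297/14.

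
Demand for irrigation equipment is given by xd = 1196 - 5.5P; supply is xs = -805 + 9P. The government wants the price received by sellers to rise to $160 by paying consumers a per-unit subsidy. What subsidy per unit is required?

At a seller price of 160, quantity supplied is -805 + 9·160 = 635.
Buyers absorb 635 only when they pay Pb with 1196 − 5.5·Pb = 635, i.e. Pb = 102.
s = Ps − Pb = 160 − 102 = 58.

Required subsidy s = $58 per unit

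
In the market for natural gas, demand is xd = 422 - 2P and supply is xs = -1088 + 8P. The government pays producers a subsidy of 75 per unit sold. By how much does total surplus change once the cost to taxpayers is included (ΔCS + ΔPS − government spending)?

Net change in total surplus = -4500

Pre-subsidy: 422 - 2P = -1088 + 8P gives P* = 151, x* = 120.
With the subsidy, sellers receive Ps = Pb + 75 for each unit, where Pb is the price buyers pay.
Supply in terms of Pb becomes xs = -1088 + 8(Pb + 75) = -488 + 8Pb. Setting this equal to demand: 422 - 2Pb = -488 + 8Pb, so Pb = 91.
Sellers receive Ps = 91 + 75 = 166; x' = 422 − 2·91 = 240.
ΔCS = ½(120 + 240)(151 − 91) = 10800; ΔPS = ½(120 + 240)(166 − 151) = 2700.
Government spending = 75 × 240 = 18000.
Net change = 10800 + 2700 − 18000 = -4500. The loss equals the DWL triangle ½·75·120.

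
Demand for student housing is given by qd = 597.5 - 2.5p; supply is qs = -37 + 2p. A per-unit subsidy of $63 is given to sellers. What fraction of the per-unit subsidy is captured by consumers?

Consumer share = 4/9

Pre-subsidy: 597.5 - 2.5p = -37 + 2p gives p* = 141, q* = 245.
With the subsidy, sellers receive ps = pb + 63 for each unit, where pb is the price buyers pay.
Supply in terms of pb becomes qs = -37 + 2(pb + 63) = 89 + 2pb. Setting this equal to demand: 597.5 - 2.5pb = 89 + 2pb, so pb = 113.
Sellers receive ps = 113 + 63 = 176; q' = 597.5 − 2.5·113 = 315.
Buyers' price falls by p* − pb = 141 − 113 = 28; sellers' price rises by ps − p* = 176 − 141 = 35.
So consumers capture 28/63 = 4/9 of each unit of subsidy.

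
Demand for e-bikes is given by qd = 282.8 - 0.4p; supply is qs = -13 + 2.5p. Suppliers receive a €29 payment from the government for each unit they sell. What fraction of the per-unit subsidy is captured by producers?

Pre-subsidy: 282.8 - 0.4p = -13 + 2.5p gives p* = 102, q* = 242.
With the subsidy, sellers receive ps = pb + 29 for each unit, where pb is the price buyers pay.
Supply in terms of pb becomes qs = -13 + 2.5(pb + 29) = 59.5 + 2.5pb. Setting this equal to demand: 282.8 - 0.4pb = 59.5 + 2.5pb, so pb = 77.
Sellers receive ps = 77 + 29 = 106; q' = 282.8 − 0.4·77 = 252.
Buyers' price falls by p* − pb = 102 − 77 = 25; sellers' price rises by ps − p* = 106 − 102 = 4.
So producers capture 4/29 = 4/29 of each unit of subsidy.

Producer share = 4/29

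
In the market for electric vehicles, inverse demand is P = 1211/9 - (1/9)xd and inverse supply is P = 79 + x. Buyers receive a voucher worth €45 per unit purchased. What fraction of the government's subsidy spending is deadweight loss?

Pre-subsidy: 1211/9 - (1/9)x = 79 + x gives x* = 50 and P* = 129.
With the rebate, buyers effectively pay Pb = Ps − 45, where Ps is the price sellers receive.
On the curves, Pb = 1211/9 - (1/9)x and Ps = 79 + x; the wedge Ps − Pb = 45 gives 79 + x − (1211/9 - (1/9)x) = 45, so x' = 90.5.
Then Pb = 1211/9 − (1/9)·90.5 = 124.5 and Ps = 79 + 1·90.5 = 169.5.
ΔCS = ½(50 + 90.5)(129 − 124.5) = 316.125; ΔPS = ½(50 + 90.5)(169.5 − 129) = 2845.125.
Government spending = 45 × 90.5 = 4072.5.
DWL = ½ × 45 × (90.5 − 50) = 911.25; fraction = 911.25 / 4072.5 = 81/362.

DWL / government spending = 81/362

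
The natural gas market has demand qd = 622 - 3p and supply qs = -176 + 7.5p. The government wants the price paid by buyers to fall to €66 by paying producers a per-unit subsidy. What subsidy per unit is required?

Required subsidy s = €14 per unit

At a buyer price of 66, quantity demanded is 622 − 3·66 = 424.
Sellers supply 424 only when they receive ps with -176 + 7.5·ps = 424, i.e. ps = 80.
s = ps − pb = 80 − 66 = 14.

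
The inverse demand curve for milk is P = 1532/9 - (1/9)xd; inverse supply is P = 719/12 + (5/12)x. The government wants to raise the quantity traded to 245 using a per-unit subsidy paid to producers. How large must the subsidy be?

Required subsidy s = 19 per unit

At x = 245, from the demand curve buyers pay Pb = 1532/9 − (1/9)·245 = 143; from the supply curve sellers need Ps = 719/12 + (5/12)·245 = 162.
The subsidy must fill the gap: s = Ps − Pb = 162 − 143 = 19.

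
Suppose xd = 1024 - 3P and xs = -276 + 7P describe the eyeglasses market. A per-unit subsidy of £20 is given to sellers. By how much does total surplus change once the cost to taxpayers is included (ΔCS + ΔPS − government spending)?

Net change in total surplus = -£420

Pre-subsidy: 1024 - 3P = -276 + 7P gives P* = 130, x* = 634.
With the subsidy, sellers receive Ps = Pb + 20 for each unit, where Pb is the price buyers pay.
Supply in terms of Pb becomes xs = -276 + 7(Pb + 20) = -136 + 7Pb. Setting this equal to demand: 1024 - 3Pb = -136 + 7Pb, so Pb = 116.
Sellers receive Ps = 116 + 20 = 136; x' = 1024 − 3·116 = 676.
ΔCS = ½(634 + 676)(130 − 116) = 9170; ΔPS = ½(634 + 676)(136 − 130) = 3930.
Government spending = 20 × 676 = 13520.
Net change = 9170 + 3930 − 13520 = -420. The loss equals the DWL triangle ½·20·42.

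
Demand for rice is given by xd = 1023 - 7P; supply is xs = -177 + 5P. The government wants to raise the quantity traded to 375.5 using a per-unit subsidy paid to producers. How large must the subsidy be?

Required subsidy s = 18 per unit

At x = 375.5, invert demand for the buyer price: Pb = (1023 − 375.5)/7 = 92.5; invert supply for the seller price: Ps = (375.5 − (-177))/5 = 110.5.
The subsidy must fill the gap: s = Ps − Pb = 110.5 − 92.5 = 18.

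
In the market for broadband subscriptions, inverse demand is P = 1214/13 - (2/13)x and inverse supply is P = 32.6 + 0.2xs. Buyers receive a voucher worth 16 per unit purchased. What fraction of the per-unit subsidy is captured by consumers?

Consumer share = 10/23

Pre-subsidy: 1214/13 - (2/13)x = 32.6 + 0.2x gives x* = 3951/23 and P* = 1540/23.
With the rebate, buyers effectively pay Pb = Ps − 16, where Ps is the price sellers receive.
On the curves, Pb = 1214/13 - (2/13)x and Ps = 32.6 + 0.2x; the wedge Ps − Pb = 16 gives 32.6 + 0.2x − (1214/13 - (2/13)x) = 16, so x' = 217.
Then Pb = 1214/13 − (2/13)·217 = 60 and Ps = 32.6 + 0.2·217 = 76.
Buyers' price falls by P* − Pb = 1540/23 − 60 = 160/23; sellers' price rises by Ps − P* = 76 − 1540/23 = 208/23.
So consumers capture (160/23)/16 = 10/23 of each unit of subsidy.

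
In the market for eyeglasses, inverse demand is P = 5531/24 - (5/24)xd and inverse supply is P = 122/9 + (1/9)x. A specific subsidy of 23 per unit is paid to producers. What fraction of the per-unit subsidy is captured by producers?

Pre-subsidy: 5531/24 - (5/24)x = 122/9 + (1/9)x gives x* = 679 and P* = 89.
With the subsidy, sellers receive Ps = Pb + 23 for each unit, where Pb is the price buyers pay.
On the curves, Pb = 5531/24 - (5/24)x and Ps = 122/9 + (1/9)x; the wedge Ps − Pb = 23 gives 122/9 + (1/9)x − (5531/24 - (5/24)x) = 23, so x' = 751.
Then Pb = 5531/24 − (5/24)·751 = 74 and Ps = 122/9 + (1/9)·751 = 97.
Buyers' price falls by P* − Pb = 89 − 74 = 15; sellers' price rises by Ps − P* = 97 − 89 = 8.
So producers capture 8/23 = 8/23 of each unit of subsidy.

Producer share = 8/23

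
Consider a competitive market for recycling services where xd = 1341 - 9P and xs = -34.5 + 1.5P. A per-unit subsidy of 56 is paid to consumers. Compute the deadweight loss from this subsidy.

Pre-subsidy: 1341 - 9P = -34.5 + 1.5P gives P* = 131, x* = 162.
With the rebate, buyers effectively pay Pb = Ps − 56, where Ps is the price sellers receive.
Demand in terms of Ps becomes xd = 1341 − 9(Ps − 56) = 1845 - 9Ps. Setting this equal to supply: 1845 - 9Ps = -34.5 + 1.5Ps, so Ps = 179.
Buyers pay Pb = 179 − 56 = 123; x' = -34.5 + 1.5·179 = 234.
The subsidy expands output by 234 − 162 = 72 past the efficient level; on those units the gap between marginal cost and willingness to pay runs from 0 up to 56.
DWL = ½ × 56 × 72 = 2016.

Deadweight loss = 2016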